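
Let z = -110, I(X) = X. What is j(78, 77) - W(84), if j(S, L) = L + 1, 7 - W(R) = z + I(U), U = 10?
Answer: -29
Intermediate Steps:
W(R) = 107 (W(R) = 7 - (-110 + 10) = 7 - 1*(-100) = 7 + 100 = 107)
j(S, L) = 1 + L
j(78, 77) - W(84) = (1 + 77) - 1*107 = 78 - 107 = -29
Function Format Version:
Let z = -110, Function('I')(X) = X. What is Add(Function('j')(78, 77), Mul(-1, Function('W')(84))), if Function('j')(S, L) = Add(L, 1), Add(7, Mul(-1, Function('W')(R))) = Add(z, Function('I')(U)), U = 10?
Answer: -29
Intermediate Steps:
Function('W')(R) = 107 (Function('W')(R) = Add(7, Mul(-1, Add(-110, 10))) = Add(7, Mul(-1, -100)) = Add(7, 100) = 107)
Function('j')(S, L) = Add(1, L)
Add(Function('j')(78, 77), Mul(-1, Function('W')(84))) = Add(Add(1, 77), Mul(-1, 107)) = Add(78, -107) = -29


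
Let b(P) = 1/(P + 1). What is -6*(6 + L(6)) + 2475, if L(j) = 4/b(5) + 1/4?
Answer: 4587/2 ≈ 2293.5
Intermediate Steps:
b(P) = 1/(1 + P)
L(j) = 97/4 (L(j) = 4/(1/(1 + 5)) + 1/4 = 4/(1/6) + 1*(¼) = 4/(⅙) + ¼ = 4*6 + ¼ = 24 + ¼ = 97/4)
-6*(6 + L(6)) + 2475 = -6*(6 + 97/4) + 2475 = -6*121/4 + 2475 = -363/2 + 2475 = 4587/2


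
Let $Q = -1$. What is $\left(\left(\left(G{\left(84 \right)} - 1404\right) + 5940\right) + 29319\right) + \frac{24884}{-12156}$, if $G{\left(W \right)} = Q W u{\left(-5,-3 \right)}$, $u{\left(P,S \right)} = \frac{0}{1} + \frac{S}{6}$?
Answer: $\frac{103006762}{3039} \approx 33895.0$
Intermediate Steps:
$u{\left(P,S \right)} = \frac{S}{6}$ ($u{\left(P,S \right)} = 0 \cdot 1 + S \frac{1}{6} = 0 + \frac{S}{6} = \frac{S}{6}$)
$G{\left(W \right)} = \frac{W}{2}$ ($G{\left(W \right)} = - W \frac{1}{6} \left(-3\right) = - W \left(- \frac{1}{2}\right) = \frac{W}{2}$)
$\left(\left(\left(G{\left(84 \right)} - 1404\right) + 5940\right) + 29319\right) + \frac{24884}{-12156} = \left(\left(\left(\frac{1}{2} \cdot 84 - 1404\right) + 5940\right) + 29319\right) + \frac{24884}{-12156} = \left(\left(\left(42 - 1404\right) + 5940\right) + 29319\right) + 24884 \left(- \frac{1}{12156}\right) = \left(\left(-1362 + 5940\right) + 29319\right) - \frac{6221}{3039} = \left(4578 + 29319\right) - \frac{6221}{3039} = 33897 - \frac{6221}{3039} = \frac{103006762}{3039}$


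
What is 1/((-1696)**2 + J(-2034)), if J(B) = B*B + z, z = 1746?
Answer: 1/7015318 ≈ 1.4255e-7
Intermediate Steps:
J(B) = 1746 + B**2 (J(B) = B*B + 1746 = B**2 + 1746 = 1746 + B**2)
1/((-1696)**2 + J(-2034)) = 1/((-1696)**2 + (1746 + (-2034)**2)) = 1/(2876416 + (1746 + 4137156)) = 1/(2876416 + 4138902) = 1/7015318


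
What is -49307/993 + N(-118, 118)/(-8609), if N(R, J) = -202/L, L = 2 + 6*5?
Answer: -6791643115/136779792 ≈ -49.654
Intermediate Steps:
L = 32 (L = 2 + 30 = 32)
N(R, J) = -101/16 (N(R, J) = -202/32 = -202*1/32 = -101/16)
-49307/993 + N(-118, 118)/(-8609) = -49307/993 - 101/16/(-8609) = -49307*1/993 - 101/16*(-1/8609) = -49307/993 + 101/137744 = -6791643115/136779792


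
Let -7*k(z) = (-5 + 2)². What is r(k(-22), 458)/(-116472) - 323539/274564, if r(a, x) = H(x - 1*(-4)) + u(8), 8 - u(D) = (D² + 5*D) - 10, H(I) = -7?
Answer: -3138141663/2664918184 ≈ -1.1776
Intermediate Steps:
k(z) = -9/7 (k(z) = -(-5 + 2)²/7 = -⅐*(-3)² = -⅐*9 = -9/7)
u(D) = 18 - D² - 5*D (u(D) = 8 - ((D² + 5*D) - 10) = 8 - (-10 + D² + 5*D) = 8 + (10 - D² - 5*D) = 18 - D² - 5*D)
r(a, x) = -93 (r(a, x) = -7 + (18 - 1*8² - 5*8) = -7 + (18 - 1*64 - 40) = -7 + (18 - 64 - 40) = -7 - 86 = -93)
r(k(-22), 458)/(-116472) - 323539/274564 = -93/(-116472) - 323539/274564 = -93*(-1/116472) - 323539*1/274564 = 31/38824 - 323539/274564 = -3138141663/2664918184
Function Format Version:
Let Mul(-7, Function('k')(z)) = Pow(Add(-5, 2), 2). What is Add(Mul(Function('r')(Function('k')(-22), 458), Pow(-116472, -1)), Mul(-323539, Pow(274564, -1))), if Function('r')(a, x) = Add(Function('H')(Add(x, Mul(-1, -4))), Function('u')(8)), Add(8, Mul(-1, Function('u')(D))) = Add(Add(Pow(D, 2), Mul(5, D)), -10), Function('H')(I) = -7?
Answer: Rational(-3138141663, 2664918184) ≈ -1.1776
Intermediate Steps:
Function('k')(z) = Rational(-9, 7) (Function('k')(z) = Mul(Rational(-1, 7), Pow(Add(-5, 2), 2)) = Mul(Rational(-1, 7), Pow(-3, 2)) = Mul(Rational(-1, 7), 9) = Rational(-9, 7))
Function('u')(D) = Add(18, Mul(-1, Pow(D, 2)), Mul(-5, D)) (Function('u')(D) = Add(8, Mul(-1, Add(Add(Pow(D, 2), Mul(5, D)), -10))) = Add(8, Mul(-1, Add(-10, Pow(D, 2), Mul(5, D)))) = Add(8, Add(10, Mul(-1, Pow(D, 2)), Mul(-5, D))) = Add(18, Mul(-1, Pow(D, 2)), Mul(-5, D)))
Function('r')(a, x) = -93 (Function('r')(a, x) = Add(-7, Add(18, Mul(-1, Pow(8, 2)), Mul(-5, 8))) = Add(-7, Add(18, Mul(-1, 64), -40)) = Add(-7, Add(18, -64, -40)) = Add(-7, -86) = -93)
Add(Mul(Function('r')(Function('k')(-22), 458), Pow(-116472, -1)), Mul(-323539, Pow(274564, -1))) = Add(Mul(-93, Pow(-116472, -1)), Mul(-323539, Pow(274564, -1))) = Add(Mul(-93, Rational(-1, 116472)), Mul(-323539, Rational(1, 274564))) = Add(Rational(31, 38824), Rational(-323539, 274564)) = Rational(-3138141663, 2664918184)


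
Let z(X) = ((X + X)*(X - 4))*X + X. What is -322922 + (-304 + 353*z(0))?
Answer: -323226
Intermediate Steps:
z(X) = X + 2*X²*(-4 + X) (z(X) = ((2*X)*(-4 + X))*X + X = (2*X*(-4 + X))*X + X = 2*X²*(-4 + X) + X = X + 2*X²*(-4 + X))
-322922 + (-304 + 353*z(0)) = -322922 + (-304 + 353*(0*(1 - 8*0 + 2*0²))) = -322922 + (-304 + 353*(0*(1 + 0 + 2*0))) = -322922 + (-304 + 353*(0*(1 + 0 + 0))) = -322922 + (-304 + 353*(0*1)) = -322922 + (-304 + 353*0) = -322922 + (-304 + 0) = -322922 - 304 = -323226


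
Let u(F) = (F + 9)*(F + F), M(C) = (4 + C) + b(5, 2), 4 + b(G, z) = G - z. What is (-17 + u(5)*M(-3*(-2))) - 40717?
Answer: -39474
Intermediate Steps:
b(G, z) = -4 + G - z (b(G, z) = -4 + (G - z) = -4 + G - z)
M(C) = 3 + C (M(C) = (4 + C) + (-4 + 5 - 1*2) = (4 + C) + (-4 + 5 - 2) = (4 + C) - 1 = 3 + C)
u(F) = 2*F*(9 + F) (u(F) = (9 + F)*(2*F) = 2*F*(9 + F))
(-17 + u(5)*M(-3*(-2))) - 40717 = (-17 + (2*5*(9 + 5))*(3 - 3*(-2))) - 40717 = (-17 + (2*5*14)*(3 + 6)) - 40717 = (-17 + 140*9) - 40717 = (-17 + 1260) - 40717 = 1243 - 40717 = -39474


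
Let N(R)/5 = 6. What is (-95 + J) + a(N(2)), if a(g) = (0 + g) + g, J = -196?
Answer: -231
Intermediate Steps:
N(R) = 30 (N(R) = 5*6 = 30)
a(g) = 2*g (a(g) = g + g = 2*g)
(-95 + J) + a(N(2)) = (-95 - 196) + 2*30 = -291 + 60 = -231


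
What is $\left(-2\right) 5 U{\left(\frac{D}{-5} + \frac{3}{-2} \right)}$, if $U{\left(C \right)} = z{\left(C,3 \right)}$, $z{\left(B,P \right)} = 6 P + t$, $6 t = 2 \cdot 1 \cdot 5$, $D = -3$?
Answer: $- \frac{590}{3} \approx -196.67$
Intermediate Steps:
$t = \frac{5}{3}$ ($t = \frac{2 \cdot 1 \cdot 5}{6} = \frac{2 \cdot 5}{6} = \frac{1}{6} \cdot 10 = \frac{5}{3} \approx 1.6667$)
$z{\left(B,P \right)} = \frac{5}{3} + 6 P$ ($z{\left(B,P \right)} = 6 P + \frac{5}{3} = \frac{5}{3} + 6 P$)
$U{\left(C \right)} = \frac{59}{3}$ ($U{\left(C \right)} = \frac{5}{3} + 6 \cdot 3 = \frac{5}{3} + 18 = \frac{59}{3}$)
$\left(-2\right) 5 U{\left(\frac{D}{-5} + \frac{3}{-2} \right)} = \left(-2\right) 5 \cdot \frac{59}{3} = \left(-10\right) \frac{59}{3} = - \frac{590}{3}$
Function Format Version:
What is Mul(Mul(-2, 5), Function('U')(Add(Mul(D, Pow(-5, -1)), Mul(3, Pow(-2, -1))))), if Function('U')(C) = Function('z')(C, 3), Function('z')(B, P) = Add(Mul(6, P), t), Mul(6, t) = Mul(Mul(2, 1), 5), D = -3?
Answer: Rational(-590, 3) ≈ -196.67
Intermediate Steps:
t = Rational(5, 3) (t = Mul(Rational(1, 6), Mul(Mul(2, 1), 5)) = Mul(Rational(1, 6), Mul(2, 5)) = Mul(Rational(1, 6), 10) = Rational(5, 3) ≈ 1.6667)
Function('z')(B, P) = Add(Rational(5, 3), Mul(6, P)) (Function('z')(B, P) = Add(Mul(6, P), Rational(5, 3)) = Add(Rational(5, 3), Mul(6, P)))
Function('U')(C) = Rational(59, 3) (Function('U')(C) = Add(Rational(5, 3), Mul(6, 3)) = Add(Rational(5, 3), 18) = Rational(59, 3))
Mul(Mul(-2, 5), Function('U')(Add(Mul(D, Pow(-5, -1)), Mul(3, Pow(-2, -1))))) = Mul(Mul(-2, 5), Rational(59, 3)) = Mul(-10, Rational(59, 3)) = Rational(-590, 3)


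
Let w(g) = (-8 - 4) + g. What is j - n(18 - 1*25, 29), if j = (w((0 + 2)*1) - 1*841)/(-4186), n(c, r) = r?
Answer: -5241/182 ≈ -28.797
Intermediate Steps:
w(g) = -12 + g
j = 37/182 (j = ((-12 + (0 + 2)*1) - 1*841)/(-4186) = ((-12 + 2*1) - 841)*(-1/4186) = ((-12 + 2) - 841)*(-1/4186) = (-10 - 841)*(-1/4186) = -851*(-1/4186) = 37/182 ≈ 0.20330)
j - n(18 - 1*25, 29) = 37/182 - 1*29 = 37/182 - 29 = -5241/182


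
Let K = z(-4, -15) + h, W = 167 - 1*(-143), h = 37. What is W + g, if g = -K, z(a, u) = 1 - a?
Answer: 268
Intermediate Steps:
W = 310 (W = 167 + 143 = 310)
K = 42 (K = (1 - 1*(-4)) + 37 = (1 + 4) + 37 = 5 + 37 = 42)
g = -42 (g = -1*42 = -42)
W + g = 310 - 42 = 268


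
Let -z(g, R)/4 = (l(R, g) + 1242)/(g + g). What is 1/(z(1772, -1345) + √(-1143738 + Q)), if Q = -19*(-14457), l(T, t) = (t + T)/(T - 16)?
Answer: -407560272002/252732989145834521 - 1454064575716*I*√869055/1263664945729172605 ≈ -1.6126e-6 - 0.0010727*I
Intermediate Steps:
l(T, t) = (T + t)/(-16 + T)
Q = 274683
z(g, R) = -2*(1242 + (R + g)/(-16 + R))/g (z(g, R) = -4*((R + g)/(-16 + R) + 1242)/(g + g) = -4*(1242 + (R + g)/(-16 + R))/(2*g) = -4*(1242 + (R + g)/(-16 + R))*1/(2*g) = -2*(1242 + (R + g)/(-16 + R))/g)
1/(z(1772, -1345) + √(-1143738 + Q)) = 1/(2*(19872 - 1*1772 - 1243*(-1345))/(1772*(-16 - 1345)) + √(-1143738 + 274683)) = 1/(2*(1/1772)*(19872 - 1772 + 1671835)/(-1361) + √(-869055)) = 1/(2*(1/1772)*(-1/1361)*1689935 + I*√869055) = 1/(-1689935/1205846 + I*√869055)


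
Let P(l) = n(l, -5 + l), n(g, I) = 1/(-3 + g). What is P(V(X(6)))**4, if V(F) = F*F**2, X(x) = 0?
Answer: 1/81 ≈ 0.012346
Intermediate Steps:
V(F) = F**3
P(l) = 1/(-3 + l)
P(V(X(6)))**4 = (1/(-3 + 0**3))**4 = (1/(-3 + 0))**4 = (1/(-3))**4 = (-1/3)**4 = 1/81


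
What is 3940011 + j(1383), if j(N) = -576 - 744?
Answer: 3938691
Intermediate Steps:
j(N) = -1320
3940011 + j(1383) = 3940011 - 1320 = 3938691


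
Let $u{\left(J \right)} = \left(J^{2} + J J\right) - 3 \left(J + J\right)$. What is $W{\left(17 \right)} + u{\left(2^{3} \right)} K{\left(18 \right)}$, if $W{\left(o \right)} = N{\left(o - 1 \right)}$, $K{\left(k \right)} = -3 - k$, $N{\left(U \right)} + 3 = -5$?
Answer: $-1688$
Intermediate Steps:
$N{\left(U \right)} = -8$ ($N{\left(U \right)} = -3 - 5 = -8$)
$W{\left(o \right)} = -8$
$u{\left(J \right)} = - 6 J + 2 J^{2}$ ($u{\left(J \right)} = \left(J^{2} + J^{2}\right) - 3 \cdot 2 J = 2 J^{2} - 6 J = - 6 J + 2 J^{2}$)
$W{\left(17 \right)} + u{\left(2^{3} \right)} K{\left(18 \right)} = -8 + 2 \cdot 2^{3} \left(-3 + 2^{3}\right) \left(-3 - 18\right) = -8 + 2 \cdot 8 \left(-3 + 8\right) \left(-3 - 18\right) = -8 + 2 \cdot 8 \cdot 5 \left(-21\right) = -8 + 80 \left(-21\right) = -8 - 1680 = -1688$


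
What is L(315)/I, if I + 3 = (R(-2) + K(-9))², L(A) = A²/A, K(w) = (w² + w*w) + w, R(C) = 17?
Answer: 315/28897 ≈ 0.010901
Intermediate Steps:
K(w) = w + 2*w² (K(w) = (w² + w²) + w = 2*w² + w = w + 2*w²)
L(A) = A
I = 28897 (I = -3 + (17 - 9*(1 + 2*(-9)))² = -3 + (17 - 9*(1 - 18))² = -3 + (17 - 9*(-17))² = -3 + (17 + 153)² = -3 + 170² = -3 + 28900 = 28897)
L(315)/I = 315/28897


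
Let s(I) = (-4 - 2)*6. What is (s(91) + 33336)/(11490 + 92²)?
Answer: 16650/9977 ≈ 1.6688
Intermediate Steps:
s(I) = -36 (s(I) = -6*6 = -36)
(s(91) + 33336)/(11490 + 92²) = (-36 + 33336)/(11490 + 92²) = 33300/(11490 + 8464) = 33300/19954 = 33300*(1/19954) = 16650/9977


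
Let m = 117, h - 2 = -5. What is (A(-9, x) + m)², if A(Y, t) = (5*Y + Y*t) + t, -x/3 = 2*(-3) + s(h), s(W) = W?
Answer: 20736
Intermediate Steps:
h = -3 (h = 2 - 5 = -3)
x = 27 (x = -3*(2*(-3) - 3) = -3*(-6 - 3) = -3*(-9) = 27)
A(Y, t) = t + 5*Y + Y*t
(A(-9, x) + m)² = ((27 + 5*(-9) - 9*27) + 117)² = ((27 - 45 - 243) + 117)² = (-261 + 117)² = (-144)² = 20736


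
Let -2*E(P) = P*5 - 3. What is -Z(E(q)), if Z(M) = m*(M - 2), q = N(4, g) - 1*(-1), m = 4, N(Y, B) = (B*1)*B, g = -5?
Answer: 262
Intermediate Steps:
N(Y, B) = B² (N(Y, B) = B*B = B²)
q = 26 (q = (-5)² - 1*(-1) = 25 + 1 = 26)
E(P) = 3/2 - 5*P/2 (E(P) = -(P*5 - 3)/2 = -(5*P - 3)/2 = -(-3 + 5*P)/2 = 3/2 - 5*P/2)
Z(M) = -8 + 4*M (Z(M) = 4*(M - 2) = 4*(-2 + M) = -8 + 4*M)
-Z(E(q)) = -(-8 + 4*(3/2 - 5/2*26)) = -(-8 + 4*(3/2 - 65)) = -(-8 + 4*(-127/2)) = -(-8 - 254) = -1*(-262) = 262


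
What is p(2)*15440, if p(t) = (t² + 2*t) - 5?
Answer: 46320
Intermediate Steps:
p(t) = -5 + t² + 2*t
p(2)*15440 = (-5 + 2² + 2*2)*15440 = (-5 + 4 + 4)*15440 = 3*15440 = 46320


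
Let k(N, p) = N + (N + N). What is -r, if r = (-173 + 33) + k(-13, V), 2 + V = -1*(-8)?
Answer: 179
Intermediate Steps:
V = 6 (V = -2 - 1*(-8) = -2 + 8 = 6)
k(N, p) = 3*N (k(N, p) = N + 2*N = 3*N)
r = -179 (r = (-173 + 33) + 3*(-13) = -140 - 39 = -179)
-r = -1*(-179) = 179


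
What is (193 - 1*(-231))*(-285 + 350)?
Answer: 27560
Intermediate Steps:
(193 - 1*(-231))*(-285 + 350) = (193 + 231)*65 = 424*65 = 27560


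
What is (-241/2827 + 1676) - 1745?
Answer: -195304/2827 ≈ -69.085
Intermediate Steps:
(-241/2827 + 1676) - 1745 = 4737811/2827 - 1745 = -195304/2827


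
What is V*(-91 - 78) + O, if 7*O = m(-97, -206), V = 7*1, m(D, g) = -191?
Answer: -8472/7 ≈ -1210.3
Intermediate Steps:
V = 7
O = -191/7 (O = (⅐)*(-191) = -191/7 ≈ -27.286)
V*(-91 - 78) + O = 7*(-91 - 78) - 191/7 = 7*(-169) - 191/7 = -1183 - 191/7 = -8472/7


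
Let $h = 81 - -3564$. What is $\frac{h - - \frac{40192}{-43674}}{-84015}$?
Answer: $- \frac{79575769}{1834635555} \approx -0.043374$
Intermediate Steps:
$h = 3645$ ($h = 81 + 3564 = 3645$)
$\frac{h - - \frac{40192}{-43674}}{-84015} = \frac{3645 - - \frac{40192}{-43674}}{-84015} = \left(3645 - \left(-40192\right) \left(- \frac{1}{43674}\right)\right) \left(- \frac{1}{84015}\right) = \left(3645 - \frac{20096}{21837}\right) \left(- \frac{1}{84015}\right) = \frac{79575769}{21837} \left(- \frac{1}{84015}\right) = - \frac{79575769}{1834635555}$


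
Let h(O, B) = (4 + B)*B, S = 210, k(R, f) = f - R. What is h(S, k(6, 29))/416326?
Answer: 621/416326 ≈ 0.0014916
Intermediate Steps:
h(O, B) = B*(4 + B)
h(S, k(6, 29))/416326 = ((29 - 1*6)*(4 + (29 - 1*6)))/416326 = ((29 - 6)*(4 + (29 - 6)))*(1/416326) = (23*(4 + 23))*(1/416326) = (23*27)*(1/416326) = 621*(1/416326) = 621/416326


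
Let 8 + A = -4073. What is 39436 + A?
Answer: 35355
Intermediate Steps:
A = -4081 (A = -8 - 4073 = -4081)
39436 + A = 39436 - 4081 = 35355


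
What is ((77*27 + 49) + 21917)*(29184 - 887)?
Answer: 680401365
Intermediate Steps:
((77*27 + 49) + 21917)*(29184 - 887) = ((2079 + 49) + 21917)*28297 = (2128 + 21917)*28297 = 24045*28297 = 680401365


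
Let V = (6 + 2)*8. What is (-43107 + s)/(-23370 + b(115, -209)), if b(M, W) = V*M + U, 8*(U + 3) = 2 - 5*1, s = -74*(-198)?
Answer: 32520/18301 ≈ 1.7770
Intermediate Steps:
s = 14652
V = 64 (V = 8*8 = 64)
U = -27/8 (U = -3 + (2 - 5*1)/8 = -3 + (2 - 5)/8 = -3 + (1/8)*(-3) = -3 - 3/8 = -27/8 ≈ -3.3750)
b(M, W) = -27/8 + 64*M (b(M, W) = 64*M - 27/8 = -27/8 + 64*M)
(-43107 + s)/(-23370 + b(115, -209)) = (-43107 + 14652)/(-23370 + (-27/8 + 64*115)) = -28455/(-23370 + (-27/8 + 7360)) = -28455/(-23370 + 58853/8) = -28455/(-128107/8) = -28455*(-8/128107) = 32520/18301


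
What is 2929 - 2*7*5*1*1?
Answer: 2859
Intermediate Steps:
2929 - 2*7*5*1*1 = 2929 - 70 = 2859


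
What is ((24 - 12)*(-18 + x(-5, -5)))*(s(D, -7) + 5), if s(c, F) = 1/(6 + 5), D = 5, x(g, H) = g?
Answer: -15456/11 ≈ -1405.1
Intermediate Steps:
s(c, F) = 1/11
((24 - 12)*(-18 + x(-5, -5)))*(s(D, -7) + 5) = ((24 - 12)*(-18 - 5))*(1/11 + 5) = (12*(-23))*(56/11) = -276*56/11 = -15456/11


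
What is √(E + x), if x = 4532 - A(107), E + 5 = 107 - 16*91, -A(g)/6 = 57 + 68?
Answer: 2*√982 ≈ 62.674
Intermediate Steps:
A(g) = -750 (A(g) = -6*(57 + 68) = -6*125 = -750)
E = -1354 (E = -5 + (107 - 16*91) = -5 + (107 - 1456) = -5 - 1349 = -1354)
x = 5282 (x = 4532 - 1*(-750) = 4532 + 750 = 5282)
√(E + x) = √(-1354 + 5282) = √3928 = 2*√982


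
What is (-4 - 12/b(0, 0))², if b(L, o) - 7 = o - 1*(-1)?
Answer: 121/4 ≈ 30.250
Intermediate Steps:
b(L, o) = 8 + o (b(L, o) = 7 + (o - 1*(-1)) = 7 + (o + 1) = 7 + (1 + o) = 8 + o)
(-4 - 12/b(0, 0))² = (-4 - 12/(8 + 0))² = (-4 - 12/8)² = (-4 - 6*¼)² = (-4 - 3/2)² = (-11/2)² = 121/4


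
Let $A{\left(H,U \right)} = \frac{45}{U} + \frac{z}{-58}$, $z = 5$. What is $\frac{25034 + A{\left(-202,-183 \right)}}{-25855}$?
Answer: $- \frac{88569117}{91474990} \approx -0.96823$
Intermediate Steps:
$A{\left(H,U \right)} = - \frac{5}{58} + \frac{45}{U}$ ($A{\left(H,U \right)} = \frac{45}{U} + \frac{5}{-58} = \frac{45}{U} + 5 \left(- \frac{1}{58}\right) = \frac{45}{U} - \frac{5}{58} = - \frac{5}{58} + \frac{45}{U}$)
$\frac{25034 + A{\left(-202,-183 \right)}}{-25855} = \frac{25034 + \left(- \frac{5}{58} + \frac{45}{-183}\right)}{-25855} = \left(25034 + \left(- \frac{5}{58} + 45 \left(- \frac{1}{183}\right)\right)\right) \left(- \frac{1}{25855}\right) = \left(25034 - \frac{1175}{3538}\right) \left(- \frac{1}{25855}\right) = \frac{88569117}{3538} \left(- \frac{1}{25855}\right) = - \frac{88569117}{91474990}$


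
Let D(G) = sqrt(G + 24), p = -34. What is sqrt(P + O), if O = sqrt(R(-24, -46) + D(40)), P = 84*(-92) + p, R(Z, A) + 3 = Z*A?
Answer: sqrt(-7762 + sqrt(1109)) ≈ 87.913*I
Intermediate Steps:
R(Z, A) = -3 + A*Z (R(Z, A) = -3 + Z*A = -3 + A*Z)
D(G) = sqrt(24 + G)
P = -7762 (P = 84*(-92) - 34 = -7728 - 34 = -7762)
O = sqrt(1109) (O = sqrt((-3 - 46*(-24)) + sqrt(24 + 40)) = sqrt((-3 + 1104) + sqrt(64)) = sqrt(1101 + 8) = sqrt(1109) ≈ 33.302)
sqrt(P + O) = sqrt(-7762 + sqrt(1109))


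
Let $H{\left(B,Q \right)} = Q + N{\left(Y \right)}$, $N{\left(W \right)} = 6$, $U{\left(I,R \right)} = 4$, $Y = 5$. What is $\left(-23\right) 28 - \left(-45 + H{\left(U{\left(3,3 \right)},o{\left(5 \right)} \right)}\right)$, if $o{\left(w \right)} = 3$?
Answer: $-608$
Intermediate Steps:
$H{\left(B,Q \right)} = 6 + Q$ ($H{\left(B,Q \right)} = Q + 6 = 6 + Q$)
$\left(-23\right) 28 - \left(-45 + H{\left(U{\left(3,3 \right)},o{\left(5 \right)} \right)}\right) = \left(-23\right) 28 + \left(45 - \left(6 + 3\right)\right) = -644 + \left(45 - 9\right) = -644 + 36 = -608$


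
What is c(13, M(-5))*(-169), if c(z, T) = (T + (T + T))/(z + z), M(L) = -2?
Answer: 39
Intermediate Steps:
c(z, T) = 3*T/(2*z) (c(z, T) = (T + 2*T)/((2*z)) = (3*T)*(1/(2*z)) = 3*T/(2*z))
c(13, M(-5))*(-169) = ((3/2)*(-2)/13)*(-169) = ((3/2)*(-2)*(1/13))*(-169) = -3/13*(-169) = 39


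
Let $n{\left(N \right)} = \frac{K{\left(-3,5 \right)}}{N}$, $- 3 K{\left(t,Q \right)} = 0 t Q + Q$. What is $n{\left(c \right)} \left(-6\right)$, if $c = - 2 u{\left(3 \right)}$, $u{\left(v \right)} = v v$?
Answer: $- \frac{5}{9} \approx -0.55556$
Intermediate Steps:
$u{\left(v \right)} = v^{2}$
$c = -18$ ($c = - 2 \cdot 3^{2} = \left(-2\right) 9 = -18$)
$K{\left(t,Q \right)} = - \frac{Q}{3}$ ($K{\left(t,Q \right)} = - \frac{0 t Q + Q}{3} = - \frac{0 Q + Q}{3} = - \frac{0 + Q}{3} = - \frac{Q}{3}$)
$n{\left(N \right)} = - \frac{5}{3 N}$ ($n{\left(N \right)} = \frac{\left(- \frac{1}{3}\right) 5}{N} = - \frac{5}{3 N}$)
$n{\left(c \right)} \left(-6\right) = - \frac{5}{3 \left(-18\right)} \left(-6\right) = \left(- \frac{5}{3}\right) \left(- \frac{1}{18}\right) \left(-6\right) = \frac{5}{54} \left(-6\right) = - \frac{5}{9}$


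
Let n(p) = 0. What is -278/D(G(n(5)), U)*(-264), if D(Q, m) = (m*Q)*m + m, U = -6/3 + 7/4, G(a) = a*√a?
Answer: -293568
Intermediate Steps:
G(a) = a^(3/2)
U = -¼ (U = -6*⅓ + 7*(¼) = -2 + 7/4 = -¼ ≈ -0.25000)
D(Q, m) = m + Q*m² (D(Q, m) = (Q*m)*m + m = Q*m² + m = m + Q*m²)
-278/D(G(n(5)), U)*(-264) = -278*(-4/(1 + 0^(3/2)*(-¼)))*(-264) = -278*(-4/(1 + 0*(-¼)))*(-264) = -278*(-4/(1 + 0))*(-264) = -278/((-¼*1))*(-264) = -278/(-¼)*(-264) = -278*(-4)*(-264) = 1112*(-264) = -293568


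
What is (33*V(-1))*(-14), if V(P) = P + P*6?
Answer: 3234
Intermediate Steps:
V(P) = 7*P (V(P) = P + 6*P = 7*P)
(33*V(-1))*(-14) = (33*(7*(-1)))*(-14) = (33*(-7))*(-14) = -231*(-14) = 3234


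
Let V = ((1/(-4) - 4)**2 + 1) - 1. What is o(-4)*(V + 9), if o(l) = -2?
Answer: -433/8 ≈ -54.125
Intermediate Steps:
V = 289/16 (V = ((-1/4 - 4)**2 + 1) - 1 = ((-17/4)**2 + 1) - 1 = (289/16 + 1) - 1 = 305/16 - 1 = 289/16 ≈ 18.063)
o(-4)*(V + 9) = -2*(289/16 + 9) = -2*433/16 = -433/8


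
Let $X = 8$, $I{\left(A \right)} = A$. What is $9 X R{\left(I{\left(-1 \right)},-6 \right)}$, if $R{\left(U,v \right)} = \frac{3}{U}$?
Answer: $-216$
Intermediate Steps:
$9 X R{\left(I{\left(-1 \right)},-6 \right)} = 9 \cdot 8 \frac{3}{-1} = 72 \cdot 3 \left(-1\right) = 72 \left(-3\right) = -216$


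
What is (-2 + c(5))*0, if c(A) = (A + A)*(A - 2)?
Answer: 0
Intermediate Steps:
c(A) = 2*A*(-2 + A) (c(A) = (2*A)*(-2 + A) = 2*A*(-2 + A))
(-2 + c(5))*0 = (-2 + 2*5*(-2 + 5))*0 = (-2 + 2*5*3)*0 = (-2 + 30)*0 = 28*0 = 0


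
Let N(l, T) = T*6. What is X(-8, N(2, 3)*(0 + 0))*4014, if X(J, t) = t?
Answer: 0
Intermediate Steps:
N(l, T) = 6*T
X(-8, N(2, 3)*(0 + 0))*4014 = ((6*3)*(0 + 0))*4014 = (18*0)*4014 = 0*4014 = 0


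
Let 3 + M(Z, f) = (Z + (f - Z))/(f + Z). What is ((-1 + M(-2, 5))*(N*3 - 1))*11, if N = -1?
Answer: 308/3 ≈ 102.67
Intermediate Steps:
M(Z, f) = -3 + f/(Z + f) (M(Z, f) = -3 + (Z + (f - Z))/(f + Z) = -3 + f/(Z + f))
((-1 + M(-2, 5))*(N*3 - 1))*11 = ((-1 + (-3*(-2) - 2*5)/(-2 + 5))*(-1*3 - 1))*11 = ((-1 + (6 - 10)/3)*(-3 - 1))*11 = ((-1 + (⅓)*(-4))*(-4))*11 = ((-1 - 4/3)*(-4))*11 = -7/3*(-4)*11 = (28/3)*11 = 308/3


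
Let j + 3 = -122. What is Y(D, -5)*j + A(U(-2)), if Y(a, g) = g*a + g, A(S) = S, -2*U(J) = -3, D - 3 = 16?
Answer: 25003/2 ≈ 12502.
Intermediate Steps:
D = 19 (D = 3 + 16 = 19)
j = -125 (j = -3 - 122 = -125)
U(J) = 3/2 (U(J) = -½*(-3) = 3/2)
Y(a, g) = g + a*g (Y(a, g) = a*g + g = g + a*g)
Y(D, -5)*j + A(U(-2)) = -5*(1 + 19)*(-125) + 3/2 = -5*20*(-125) + 3/2 = -100*(-125) + 3/2 = 12500 + 3/2 = 25003/2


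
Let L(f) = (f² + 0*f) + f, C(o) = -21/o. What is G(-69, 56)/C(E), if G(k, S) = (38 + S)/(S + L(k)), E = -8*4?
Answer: 752/24927 ≈ 0.030168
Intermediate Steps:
E = -32
L(f) = f + f² (L(f) = (f² + 0) + f = f² + f = f + f²)
G(k, S) = (38 + S)/(S + k*(1 + k))
G(-69, 56)/C(E) = ((38 + 56)/(56 - 69*(1 - 69)))/((-21/(-32))) = (94/(56 - 69*(-68)))/((-21*(-1/32))) = (94/(56 + 4692))/(21/32) = (94/4748)*(32/21) = ((1/4748)*94)*(32/21) = (47/2374)*(32/21) = 752/24927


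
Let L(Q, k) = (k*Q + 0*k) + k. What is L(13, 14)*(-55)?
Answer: -10780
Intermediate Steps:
L(Q, k) = k + Q*k (L(Q, k) = (Q*k + 0) + k = Q*k + k = k + Q*k)
L(13, 14)*(-55) = (14*(1 + 13))*(-55) = (14*14)*(-55) = 196*(-55) = -10780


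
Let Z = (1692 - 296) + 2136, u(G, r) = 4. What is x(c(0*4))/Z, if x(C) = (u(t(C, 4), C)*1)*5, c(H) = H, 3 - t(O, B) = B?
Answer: 5/883 ≈ 0.0056625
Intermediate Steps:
t(O, B) = 3 - B
Z = 3532 (Z = 1396 + 2136 = 3532)
x(C) = 20 (x(C) = (4*1)*5 = 4*5 = 20)
x(c(0*4))/Z = 20/3532 = 20*(1/3532) = 5/883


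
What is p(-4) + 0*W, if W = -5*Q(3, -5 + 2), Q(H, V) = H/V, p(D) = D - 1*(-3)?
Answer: -1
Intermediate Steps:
p(D) = 3 + D (p(D) = D + 3 = 3 + D)
W = 5 (W = -15/(-5 + 2) = -15/(-3) = -15*(-1)/3 = -5*(-1) = 5)
p(-4) + 0*W = (3 - 4) + 0*5 = -1 + 0 = -1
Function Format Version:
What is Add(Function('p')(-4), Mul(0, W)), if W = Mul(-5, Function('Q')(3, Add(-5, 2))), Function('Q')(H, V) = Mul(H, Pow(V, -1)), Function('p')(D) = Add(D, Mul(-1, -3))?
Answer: -1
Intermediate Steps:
Function('p')(D) = Add(3, D) (Function('p')(D) = Add(D, 3) = Add(3, D))
W = 5 (W = Mul(-5, Mul(3, Pow(Add(-5, 2), -1))) = Mul(-5, Mul(3, Pow(-3, -1))) = Mul(-5, Mul(3, Rational(-1, 3))) = Mul(-5, -1) = 5)
Add(Function('p')(-4), Mul(0, W)) = Add(Add(3, -4), Mul(0, 5)) = Add(-1, 0) = -1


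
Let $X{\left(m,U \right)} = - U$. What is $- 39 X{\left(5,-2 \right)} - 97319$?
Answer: $-97397$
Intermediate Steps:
$- 39 X{\left(5,-2 \right)} - 97319 = - 39 \left(\left(-1\right) \left(-2\right)\right) - 97319 = \left(-39\right) 2 - 97319 = -78 - 97319 = -97397$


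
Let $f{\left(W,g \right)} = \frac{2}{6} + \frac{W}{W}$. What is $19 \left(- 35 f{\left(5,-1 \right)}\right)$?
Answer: $- \frac{2660}{3} \approx -886.67$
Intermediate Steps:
$f{\left(W,g \right)} = \frac{4}{3}$ ($f{\left(W,g \right)} = 2 \cdot \frac{1}{6} + 1 = \frac{1}{3} + 1 = \frac{4}{3}$)
$19 \left(- 35 f{\left(5,-1 \right)}\right) = 19 \left(\left(-35\right) \frac{4}{3}\right) = 19 \left(- \frac{140}{3}\right) = - \frac{2660}{3}$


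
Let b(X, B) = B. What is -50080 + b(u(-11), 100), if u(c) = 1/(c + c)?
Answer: -49980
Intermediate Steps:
u(c) = 1/(2*c)
-50080 + b(u(-11), 100) = -50080 + 100 = -49980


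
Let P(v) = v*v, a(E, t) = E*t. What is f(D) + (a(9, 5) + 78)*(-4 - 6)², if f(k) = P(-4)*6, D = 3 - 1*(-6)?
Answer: 12396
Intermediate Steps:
D = 9 (D = 3 + 6 = 9)
P(v) = v²
f(k) = 96 (f(k) = (-4)²*6 = 16*6 = 96)
f(D) + (a(9, 5) + 78)*(-4 - 6)² = 96 + (9*5 + 78)*(-4 - 6)² = 96 + (45 + 78)*(-10)² = 96 + 123*100 = 96 + 12300 = 12396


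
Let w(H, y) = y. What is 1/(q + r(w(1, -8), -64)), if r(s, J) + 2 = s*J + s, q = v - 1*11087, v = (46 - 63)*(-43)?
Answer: -1/9854 ≈ -0.00010148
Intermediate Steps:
v = 731 (v = -17*(-43) = 731)
q = -10356 (q = 731 - 1*11087 = 731 - 11087 = -10356)
r(s, J) = -2 + s + J*s (r(s, J) = -2 + (s*J + s) = -2 + (J*s + s) = -2 + (s + J*s) = -2 + s + J*s)
1/(q + r(w(1, -8), -64)) = 1/(-10356 + (-2 - 8 - 64*(-8))) = 1/(-10356 + (-2 - 8 + 512)) = 1/(-10356 + 502) = 1/(-9854) = -1/9854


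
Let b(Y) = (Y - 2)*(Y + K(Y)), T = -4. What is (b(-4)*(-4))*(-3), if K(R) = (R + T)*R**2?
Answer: 9504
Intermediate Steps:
K(R) = R**2*(-4 + R) (K(R) = (R - 4)*R**2 = (-4 + R)*R**2 = R**2*(-4 + R))
b(Y) = (-2 + Y)*(Y + Y**2*(-4 + Y)) (b(Y) = (Y - 2)*(Y + Y**2*(-4 + Y)) = (-2 + Y)*(Y + Y**2*(-4 + Y)))
(b(-4)*(-4))*(-3) = (-4*(-2 + (-4)**3 - 6*(-4)**2 + 9*(-4))*(-4))*(-3) = (-4*(-2 - 64 - 6*16 - 36)*(-4))*(-3) = (-4*(-2 - 64 - 96 - 36)*(-4))*(-3) = (-4*(-198)*(-4))*(-3) = (792*(-4))*(-3) = -3168*(-3) = 9504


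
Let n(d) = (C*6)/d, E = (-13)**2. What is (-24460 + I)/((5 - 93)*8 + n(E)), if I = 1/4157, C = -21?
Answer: 17183957011/495107014 ≈ 34.708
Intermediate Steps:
E = 169
I = 1/4157 ≈ 0.00024056
n(d) = -126/d (n(d) = (-21*6)/d = -126/d)
(-24460 + I)/((5 - 93)*8 + n(E)) = (-24460 + 1/4157)/((5 - 93)*8 - 126/169) = -101680219/(4157*(-88*8 - 126*1/169)) = -101680219/(4157*(-704 - 126/169)) = -101680219/(4157*(-119102/169)) = -101680219/4157*(-169/119102) = 17183957011/495107014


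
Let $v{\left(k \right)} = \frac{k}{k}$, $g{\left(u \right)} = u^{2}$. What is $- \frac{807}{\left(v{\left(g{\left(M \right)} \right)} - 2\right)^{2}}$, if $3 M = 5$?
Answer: $-807$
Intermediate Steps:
$M = \frac{5}{3}$ ($M = \frac{1}{3} \cdot 5 = \frac{5}{3} \approx 1.6667$)
$v{\left(k \right)} = 1$
$- \frac{807}{\left(v{\left(g{\left(M \right)} \right)} - 2\right)^{2}} = - \frac{807}{\left(1 - 2\right)^{2}} = - \frac{807}{\left(-1\right)^{2}} = - \frac{807}{1} = \left(-807\right) 1 = -807$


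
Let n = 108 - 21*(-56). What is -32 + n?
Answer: 1252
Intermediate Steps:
n = 1284 (n = 108 + 1176 = 1284)
-32 + n = -32 + 1284 = 1252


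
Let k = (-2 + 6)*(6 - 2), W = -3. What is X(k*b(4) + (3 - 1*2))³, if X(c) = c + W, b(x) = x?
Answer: 238328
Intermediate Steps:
k = 16 (k = 4*4 = 16)
X(c) = -3 + c (X(c) = c - 3 = -3 + c)
X(k*b(4) + (3 - 1*2))³ = (-3 + (16*4 + (3 - 1*2)))³ = (-3 + (64 + (3 - 2)))³ = (-3 + (64 + 1))³ = (-3 + 65)³ = 62³ = 238328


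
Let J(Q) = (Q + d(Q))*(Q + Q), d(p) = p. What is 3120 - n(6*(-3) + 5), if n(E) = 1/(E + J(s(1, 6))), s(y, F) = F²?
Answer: 16133519/5171 ≈ 3120.0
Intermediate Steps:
J(Q) = 4*Q² (J(Q) = (Q + Q)*(Q + Q) = (2*Q)*(2*Q) = 4*Q²)
n(E) = 1/(5184 + E) (n(E) = 1/(E + 4*(6²)²) = 1/(E + 4*36²) = 1/(E + 4*1296) = 1/(E + 5184) = 1/(5184 + E))
3120 - n(6*(-3) + 5) = 3120 - 1/(5184 + (6*(-3) + 5)) = 3120 - 1/(5184 + (-18 + 5)) = 3120 - 1/(5184 - 13) = 3120 - 1/5171 = 16133519/5171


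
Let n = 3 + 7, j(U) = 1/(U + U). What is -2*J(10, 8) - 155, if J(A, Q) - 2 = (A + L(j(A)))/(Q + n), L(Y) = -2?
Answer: -1439/9 ≈ -159.89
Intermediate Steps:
j(U) = 1/(2*U)
n = 10
J(A, Q) = 2 + (-2 + A)/(10 + Q) (J(A, Q) = 2 + (A - 2)/(Q + 10) = 2 + (-2 + A)/(10 + Q))
-2*J(10, 8) - 155 = -2*(18 + 10 + 2*8)/(10 + 8) - 155 = -2*(18 + 10 + 16)/18 - 155 = -44/9 - 155 = -1439/9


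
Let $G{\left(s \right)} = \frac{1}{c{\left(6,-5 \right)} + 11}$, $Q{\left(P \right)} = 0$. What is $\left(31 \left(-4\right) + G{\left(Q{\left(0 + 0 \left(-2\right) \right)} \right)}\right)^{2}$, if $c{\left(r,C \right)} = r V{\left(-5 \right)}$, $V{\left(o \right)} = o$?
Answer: $\frac{5555449}{361} \approx 15389.0$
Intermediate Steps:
$c{\left(r,C \right)} = - 5 r$ ($c{\left(r,C \right)} = r \left(-5\right) = - 5 r$)
$G{\left(s \right)} = - \frac{1}{19}$ ($G{\left(s \right)} = \frac{1}{\left(-5\right) 6 + 11} = \frac{1}{-30 + 11} = \frac{1}{-19} = - \frac{1}{19}$)
$\left(31 \left(-4\right) + G{\left(Q{\left(0 + 0 \left(-2\right) \right)} \right)}\right)^{2} = \left(31 \left(-4\right) - \frac{1}{19}\right)^{2} = \left(-124 - \frac{1}{19}\right)^{2} = \left(- \frac{2357}{19}\right)^{2} = \frac{5555449}{361}$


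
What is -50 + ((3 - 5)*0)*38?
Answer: -50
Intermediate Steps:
-50 + ((3 - 5)*0)*38 = -50 - 2*0*38 = -50 + 0*38 = -50 + 0 = -50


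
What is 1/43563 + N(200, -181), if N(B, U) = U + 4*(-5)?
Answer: -8756162/43563 ≈ -201.00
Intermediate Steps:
N(B, U) = -20 + U (N(B, U) = U - 20 = -20 + U)
1/43563 + N(200, -181) = 1/43563 + (-20 - 181) = 1/43563 - 201 = -8756162/43563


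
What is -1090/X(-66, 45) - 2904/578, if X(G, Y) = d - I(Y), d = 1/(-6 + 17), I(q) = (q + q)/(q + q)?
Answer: 345059/289 ≈ 1194.0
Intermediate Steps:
I(q) = 1 (I(q) = (2*q)/((2*q)) = (2*q)*(1/(2*q)) = 1)
d = 1/11 ≈ 0.090909
X(G, Y) = -10/11 (X(G, Y) = 1/11 - 1*1 = 1/11 - 1 = -10/11)
-1090/X(-66, 45) - 2904/578 = -1090/(-10/11) - 2904/578 = -1090*(-11/10) - 2904*1/578 = 1199 - 1452/289 = 345059/289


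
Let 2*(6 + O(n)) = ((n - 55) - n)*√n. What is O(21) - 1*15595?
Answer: -15601 - 55*√21/2 ≈ -15727.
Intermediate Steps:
O(n) = -6 - 55*√n/2 (O(n) = -6 + (((n - 55) - n)*√n)/2 = -6 + (((-55 + n) - n)*√n)/2 = -6 + (-55*√n)/2 = -6 - 55*√n/2)
O(21) - 1*15595 = (-6 - 55*√21/2) - 1*15595 = (-6 - 55*√21/2) - 15595 = -15601 - 55*√21/2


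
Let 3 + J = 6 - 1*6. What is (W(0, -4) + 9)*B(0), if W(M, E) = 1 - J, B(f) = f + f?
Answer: 0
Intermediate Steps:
B(f) = 2*f
J = -3 (J = -3 + (6 - 1*6) = -3 + (6 - 6) = -3 + 0 = -3)
W(M, E) = 4 (W(M, E) = 1 - 1*(-3) = 1 + 3 = 4)
(W(0, -4) + 9)*B(0) = (4 + 9)*(2*0) = 13*0 = 0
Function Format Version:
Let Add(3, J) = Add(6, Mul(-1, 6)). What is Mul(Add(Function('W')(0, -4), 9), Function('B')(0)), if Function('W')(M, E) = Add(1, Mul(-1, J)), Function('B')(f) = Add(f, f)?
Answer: 0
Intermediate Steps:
Function('B')(f) = Mul(2, f)
J = -3 (J = Add(-3, Add(6, Mul(-1, 6))) = Add(-3, Add(6, -6)) = Add(-3, 0) = -3)
Function('W')(M, E) = 4 (Function('W')(M, E) = Add(1, Mul(-1, -3)) = Add(1, 3) = 4)
Mul(Add(Function('W')(0, -4), 9), Function('B')(0)) = Mul(Add(4, 9), Mul(2, 0)) = Mul(13, 0) = 0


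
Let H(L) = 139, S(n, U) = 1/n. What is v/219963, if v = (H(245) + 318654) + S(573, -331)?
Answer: 182668390/126038799 ≈ 1.4493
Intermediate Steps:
v = 182668390/573 (v = (139 + 318654) + 1/573 = 318793 + 1/573 = 182668390/573 ≈ 3.1879e+5)
v/219963 = (182668390/573)/219963 = (182668390/573)*(1/219963) = 182668390/126038799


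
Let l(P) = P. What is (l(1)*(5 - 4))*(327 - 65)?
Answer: 262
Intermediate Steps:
(l(1)*(5 - 4))*(327 - 65) = (1*(5 - 4))*(327 - 65) = (1*1)*262 = 1*262 = 262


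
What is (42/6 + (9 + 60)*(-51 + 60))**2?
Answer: 394384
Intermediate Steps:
(42/6 + (9 + 60)*(-51 + 60))**2 = (42*(1/6) + 69*9)**2 = (7 + 621)**2 = 628**2 = 394384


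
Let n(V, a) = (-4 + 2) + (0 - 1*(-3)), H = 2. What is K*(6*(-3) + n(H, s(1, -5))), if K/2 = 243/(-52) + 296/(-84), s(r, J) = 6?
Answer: 152167/546 ≈ 278.69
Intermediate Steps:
n(V, a) = 1 (n(V, a) = -2 + (0 + 3) = -2 + 3 = 1)
K = -8951/546 (K = 2*(243/(-52) + 296/(-84)) = 2*(243*(-1/52) + 296*(-1/84)) = 2*(-243/52 - 74/21) = 2*(-8951/1092) = -8951/546 ≈ -16.394)
K*(6*(-3) + n(H, s(1, -5))) = -8951*(6*(-3) + 1)/546 = -8951*(-18 + 1)/546 = -8951/546*(-17) = 152167/546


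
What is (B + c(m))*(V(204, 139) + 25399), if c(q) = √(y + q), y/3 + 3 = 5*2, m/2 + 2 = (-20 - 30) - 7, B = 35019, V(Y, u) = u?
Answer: 894315222 + 25538*I*√97 ≈ 8.9432e+8 + 2.5152e+5*I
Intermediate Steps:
m = -118 (m = -4 + 2*((-20 - 30) - 7) = -4 + 2*(-50 - 7) = -4 + 2*(-57) = -4 - 114 = -118)
y = 21 (y = -9 + 3*(5*2) = -9 + 3*10 = -9 + 30 = 21)
c(q) = √(21 + q)
(B + c(m))*(V(204, 139) + 25399) = (35019 + √(21 - 118))*(139 + 25399) = (35019 + √(-97))*25538 = (35019 + I*√97)*25538 = 894315222 + 25538*I*√97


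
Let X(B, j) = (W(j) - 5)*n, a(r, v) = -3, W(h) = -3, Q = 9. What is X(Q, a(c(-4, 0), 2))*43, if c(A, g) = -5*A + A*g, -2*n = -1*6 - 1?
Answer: -1204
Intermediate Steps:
n = 7/2 (n = -(-1*6 - 1)/2 = -(-6 - 1)/2 = -½*(-7) = 7/2 ≈ 3.5000)
X(B, j) = -28 (X(B, j) = (-3 - 5)*(7/2) = -8*7/2 = -28)
X(Q, a(c(-4, 0), 2))*43 = -28*43 = -1204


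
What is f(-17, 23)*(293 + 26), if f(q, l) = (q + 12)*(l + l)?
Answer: -73370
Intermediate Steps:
f(q, l) = 2*l*(12 + q) (f(q, l) = (12 + q)*(2*l) = 2*l*(12 + q))
f(-17, 23)*(293 + 26) = (2*23*(12 - 17))*(293 + 26) = (2*23*(-5))*319 = -230*319 = -73370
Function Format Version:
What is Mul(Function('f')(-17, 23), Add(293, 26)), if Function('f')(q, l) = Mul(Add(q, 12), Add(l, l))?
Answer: -73370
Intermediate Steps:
Function('f')(q, l) = Mul(2, l, Add(12, q)) (Function('f')(q, l) = Mul(Add(12, q), Mul(2, l)) = Mul(2, l, Add(12, q)))
Mul(Function('f')(-17, 23), Add(293, 26)) = Mul(Mul(2, 23, Add(12, -17)), Add(293, 26)) = Mul(Mul(2, 23, -5), 319) = Mul(-230, 319) = -73370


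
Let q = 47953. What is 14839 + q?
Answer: 62792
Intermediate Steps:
14839 + q = 14839 + 47953 = 62792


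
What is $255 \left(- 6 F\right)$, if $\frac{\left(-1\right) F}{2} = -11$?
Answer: $-33660$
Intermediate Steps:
$F = 22$ ($F = \left(-2\right) \left(-11\right) = 22$)
$255 \left(- 6 F\right) = 255 \left(\left(-6\right) 22\right) = 255 \left(-132\right) = -33660$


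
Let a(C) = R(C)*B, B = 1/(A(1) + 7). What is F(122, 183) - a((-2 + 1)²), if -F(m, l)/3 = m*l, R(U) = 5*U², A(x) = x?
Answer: -535829/8 ≈ -66979.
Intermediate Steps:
B = ⅛ (B = 1/(1 + 7) = 1/8 = ⅛ ≈ 0.12500)
F(m, l) = -3*l*m (F(m, l) = -3*m*l = -3*l*m)
a(C) = 5*C²/8 (a(C) = (5*C²)*(⅛) = 5*C²/8)
F(122, 183) - a((-2 + 1)²) = -3*183*122 - 5*((-2 + 1)²)²/8 = -66978 - 5*((-1)²)²/8 = -66978 - 5*1²/8 = -66978 - 5/8 = -535829/8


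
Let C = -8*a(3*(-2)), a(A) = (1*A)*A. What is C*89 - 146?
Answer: -25778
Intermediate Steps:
a(A) = A² (a(A) = A*A = A²)
C = -288 (C = -8*(3*(-2))² = -8*(-6)² = -8*36 = -288)
C*89 - 146 = -288*89 - 146 = -25632 - 146 = -25778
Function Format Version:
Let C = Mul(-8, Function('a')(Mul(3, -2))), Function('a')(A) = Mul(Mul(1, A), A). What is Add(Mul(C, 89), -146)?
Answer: -25778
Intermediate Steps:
Function('a')(A) = Pow(A, 2) (Function('a')(A) = Mul(A, A) = Pow(A, 2))
C = -288 (C = Mul(-8, Pow(Mul(3, -2), 2)) = Mul(-8, Pow(-6, 2)) = Mul(-8, 36) = -288)
Add(Mul(C, 89), -146) = Add(Mul(-288, 89), -146) = Add(-25632, -146) = -25778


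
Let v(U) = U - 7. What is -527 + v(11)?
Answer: -523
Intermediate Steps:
v(U) = -7 + U
-527 + v(11) = -527 + (-7 + 11) = -527 + 4 = -523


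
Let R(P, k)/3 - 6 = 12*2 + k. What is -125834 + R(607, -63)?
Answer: -125933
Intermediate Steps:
R(P, k) = 90 + 3*k (R(P, k) = 18 + 3*(12*2 + k) = 18 + 3*(24 + k) = 18 + (72 + 3*k) = 90 + 3*k)
-125834 + R(607, -63) = -125834 + (90 + 3*(-63)) = -125834 + (90 - 189) = -125834 - 99 = -125933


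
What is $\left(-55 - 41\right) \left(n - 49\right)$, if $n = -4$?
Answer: $5088$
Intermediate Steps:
$\left(-55 - 41\right) \left(n - 49\right) = \left(-55 - 41\right) \left(-4 - 49\right) = \left(-96\right) \left(-53\right) = 5088$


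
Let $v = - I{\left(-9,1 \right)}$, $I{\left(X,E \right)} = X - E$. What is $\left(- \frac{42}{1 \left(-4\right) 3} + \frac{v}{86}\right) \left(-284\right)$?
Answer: $- \frac{44162}{43} \approx -1027.0$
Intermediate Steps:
$v = 10$ ($v = - (-9 - 1) = \left(-1\right) \left(-10\right) = 10$)
$\left(- \frac{42}{1 \left(-4\right) 3} + \frac{v}{86}\right) \left(-284\right) = \left(- \frac{42}{1 \left(-4\right) 3} + \frac{10}{86}\right) \left(-284\right) = \left(- \frac{42}{\left(-4\right) 3} + 10 \cdot \frac{1}{86}\right) \left(-284\right) = \left(- \frac{42}{-12} + \frac{5}{43}\right) \left(-284\right) = \left(\left(-42\right) \left(- \frac{1}{12}\right) + \frac{5}{43}\right) \left(-284\right) = \left(\frac{7}{2} + \frac{5}{43}\right) \left(-284\right) = \frac{311}{86} \left(-284\right) = - \frac{44162}{43}$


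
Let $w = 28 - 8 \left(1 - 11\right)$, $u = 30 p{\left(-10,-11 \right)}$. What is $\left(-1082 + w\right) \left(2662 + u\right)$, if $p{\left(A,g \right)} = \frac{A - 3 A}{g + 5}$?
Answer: $-2495388$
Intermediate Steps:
$p{\left(A,g \right)} = - \frac{2 A}{5 + g}$ ($p{\left(A,g \right)} = \frac{\left(-2\right) A}{5 + g} = - \frac{2 A}{5 + g}$)
$u = -100$ ($u = 30 \left(\left(-2\right) \left(-10\right) \frac{1}{5 - 11}\right) = 30 \left(\left(-2\right) \left(-10\right) \frac{1}{-6}\right) = 30 \left(\left(-2\right) \left(-10\right) \left(- \frac{1}{6}\right)\right) = 30 \left(- \frac{10}{3}\right) = -100$)
$w = 108$ ($w = 28 - 8 \left(1 - 11\right) = 28 - -80 = 28 + 80 = 108$)
$\left(-1082 + w\right) \left(2662 + u\right) = \left(-1082 + 108\right) \left(2662 - 100\right) = \left(-974\right) 2562 = -2495388$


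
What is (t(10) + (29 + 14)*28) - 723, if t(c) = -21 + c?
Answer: 470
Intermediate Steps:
(t(10) + (29 + 14)*28) - 723 = ((-21 + 10) + (29 + 14)*28) - 723 = (-11 + 43*28) - 723 = (-11 + 1204) - 723 = 1193 - 723 = 470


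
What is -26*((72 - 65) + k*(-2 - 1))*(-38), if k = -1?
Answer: 9880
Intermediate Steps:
-26*((72 - 65) + k*(-2 - 1))*(-38) = -26*((72 - 65) - (-2 - 1))*(-38) = -26*(7 - 1*(-3))*(-38) = -26*(7 + 3)*(-38) = -26*10*(-38) = -260*(-38) = 9880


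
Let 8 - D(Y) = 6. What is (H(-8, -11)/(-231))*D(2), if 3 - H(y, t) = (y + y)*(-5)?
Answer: ⅔ ≈ 0.66667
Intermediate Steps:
H(y, t) = 3 + 10*y (H(y, t) = 3 - (y + y)*(-5) = 3 - 2*y*(-5) = 3 - (-10)*y = 3 + 10*y)
D(Y) = 2 (D(Y) = 8 - 1*6 = 8 - 6 = 2)
(H(-8, -11)/(-231))*D(2) = ((3 + 10*(-8))/(-231))*2 = ((3 - 80)*(-1/231))*2 = -77*(-1/231)*2 = (⅓)*2 = ⅔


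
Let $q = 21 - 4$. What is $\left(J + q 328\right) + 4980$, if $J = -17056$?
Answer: $-6500$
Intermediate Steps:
$q = 17$
$\left(J + q 328\right) + 4980 = \left(-17056 + 17 \cdot 328\right) + 4980 = \left(-17056 + 5576\right) + 4980 = -11480 + 4980 = -6500$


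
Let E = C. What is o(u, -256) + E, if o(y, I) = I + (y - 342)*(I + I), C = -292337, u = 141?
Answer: -189681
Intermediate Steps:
E = -292337
o(y, I) = I + 2*I*(-342 + y) (o(y, I) = I + (-342 + y)*(2*I) = I + 2*I*(-342 + y))
o(u, -256) + E = -256*(-683 + 2*141) - 292337 = -256*(-683 + 282) - 292337 = -256*(-401) - 292337 = 102656 - 292337 = -189681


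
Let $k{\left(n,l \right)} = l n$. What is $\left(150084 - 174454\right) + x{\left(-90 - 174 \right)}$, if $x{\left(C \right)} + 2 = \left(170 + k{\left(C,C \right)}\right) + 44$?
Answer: $45538$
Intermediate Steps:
$x{\left(C \right)} = 212 + C^{2}$ ($x{\left(C \right)} = -2 + \left(\left(170 + C C\right) + 44\right) = -2 + \left(\left(170 + C^{2}\right) + 44\right) = -2 + \left(214 + C^{2}\right) = 212 + C^{2}$)
$\left(150084 - 174454\right) + x{\left(-90 - 174 \right)} = \left(150084 - 174454\right) + \left(212 + \left(-90 - 174\right)^{2}\right) = -24370 + \left(212 + \left(-90 - 174\right)^{2}\right) = -24370 + \left(212 + \left(-264\right)^{2}\right) = -24370 + \left(212 + 69696\right) = -24370 + 69908 = 45538$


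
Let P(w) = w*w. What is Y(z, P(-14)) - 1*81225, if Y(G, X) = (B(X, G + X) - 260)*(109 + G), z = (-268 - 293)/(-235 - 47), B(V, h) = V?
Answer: -4151431/47 ≈ -88328.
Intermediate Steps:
P(w) = w**2
z = 187/94 (z = -561/(-282) = -561*(-1/282) = 187/94 ≈ 1.9894)
Y(G, X) = (-260 + X)*(109 + G) (Y(G, X) = (X - 260)*(109 + G) = (-260 + X)*(109 + G))
Y(z, P(-14)) - 1*81225 = (-28340 - 260*187/94 + 109*(-14)**2 + (187/94)*(-14)**2) - 1*81225 = (-28340 - 24310/47 + 109*196 + (187/94)*196) - 81225 = (-28340 - 24310/47 + 21364 + 18326/47) - 81225 = -333856/47 - 81225 = -4151431/47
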